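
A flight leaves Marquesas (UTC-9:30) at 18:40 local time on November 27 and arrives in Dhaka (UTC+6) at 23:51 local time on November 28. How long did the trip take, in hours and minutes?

13 hours 41 minutes

Dhaka is 15:30 ahead of Marquesas.
Clock-face elapsed time (ignoring zones) is 29 hours 11 minutes.
Actual elapsed = 29 hours 11 minutes − 15:30 = 13 hours 41 minutes.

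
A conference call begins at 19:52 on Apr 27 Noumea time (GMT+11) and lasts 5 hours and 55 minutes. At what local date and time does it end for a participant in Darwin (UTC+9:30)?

Convert start to UTC: 19:52 − 11:00 = 08:52 UTC on Apr 27.
Add 5 hours and 55 minutes duration → 14:47 UTC.
Darwin is UTC+9:30, so local end time = 14:47 + 9:30 = 00:17 on Apr 28.

00:17 on Apr 28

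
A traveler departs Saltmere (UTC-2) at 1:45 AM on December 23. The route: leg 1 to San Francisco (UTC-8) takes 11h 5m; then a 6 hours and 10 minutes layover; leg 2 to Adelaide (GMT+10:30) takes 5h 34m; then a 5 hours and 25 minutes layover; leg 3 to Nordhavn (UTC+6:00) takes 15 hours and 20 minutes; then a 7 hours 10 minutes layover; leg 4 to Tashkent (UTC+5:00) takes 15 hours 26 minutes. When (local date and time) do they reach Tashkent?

Convert departure to UTC: 1:45 AM + 2:00 = 3:45 AM UTC on Dec 23.
Add 11 hours 5 minutes leg 1 → 2:50 PM UTC.
Add 6 hours 10 minutes layover in San Francisco → 9:00 PM UTC.
Add 5 hours and 34 minutes leg 2 → 2:34 AM UTC (Dec 24).
Add 5 hours 25 minutes layover in Adelaide → 7:59 AM UTC.
Add 15 hours 20 minutes leg 3 → 11:19 PM UTC.
Add 7 hours and 10 minutes layover in Nordhavn → 6:29 AM UTC (Dec 25).
Add 15 hours 26 minutes leg 4 → 9:55 PM UTC.
Tashkent is UTC+5:00, so local arrival = 9:55 PM + 5:00 = 2:55 AM on Dec 26.

2:55 AM on Dec 26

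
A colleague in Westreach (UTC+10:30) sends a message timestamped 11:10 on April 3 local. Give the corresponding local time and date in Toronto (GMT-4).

In UTC: 11:10 − 10:30 = 00:40 on Apr 3.
Toronto is UTC−4:00: 00:40 − 4:00 = 20:40 on Apr 2.

20:40 on April 2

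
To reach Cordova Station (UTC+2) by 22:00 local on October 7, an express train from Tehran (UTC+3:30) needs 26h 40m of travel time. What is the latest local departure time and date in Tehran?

Target arrival in UTC: 22:00 − 2:00 = 20:00 on Oct 7.
Subtract 26 hours and 40 minutes → departure 17:20 UTC on Oct 6.
Tehran is UTC+3:30: 17:20 + 3:30 = 20:50 on Oct 6.

20:50 on Oct 6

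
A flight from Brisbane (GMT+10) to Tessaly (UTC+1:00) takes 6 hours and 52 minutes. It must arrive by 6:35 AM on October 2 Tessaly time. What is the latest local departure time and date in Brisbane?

8:43 AM on October 2

Target arrival in UTC: 6:35 AM − 1:00 = 5:35 AM on Oct 2.
Subtract 6 hours 52 minutes → departure 10:43 PM UTC on Oct 1.
Brisbane is UTC+10:00: 10:43 PM + 10:00 = 8:43 AM on Oct 2.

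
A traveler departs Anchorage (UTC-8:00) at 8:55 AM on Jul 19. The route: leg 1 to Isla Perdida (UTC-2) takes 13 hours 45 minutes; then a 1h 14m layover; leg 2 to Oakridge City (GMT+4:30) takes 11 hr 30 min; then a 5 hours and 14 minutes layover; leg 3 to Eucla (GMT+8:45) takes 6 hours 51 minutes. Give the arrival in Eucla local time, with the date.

Convert departure to UTC: 8:55 AM + 8:00 = 4:55 PM UTC on Jul 19.
Add 13 hours 45 minutes leg 1 → 6:40 AM UTC (Jul 20).
Add 1 hour and 14 minutes layover in Isla Perdida → 7:54 AM UTC.
Add 11 hours and 30 minutes leg 2 → 7:24 PM UTC.
Add 5 hours 14 minutes layover in Oakridge City → 12:38 AM UTC (Jul 21).
Add 6 hours 51 minutes leg 3 → 7:29 AM UTC.
Eucla is UTC+8:45, so local arrival = 7:29 AM + 8:45 = 4:14 PM on Jul 21.

4:14 PM on July 21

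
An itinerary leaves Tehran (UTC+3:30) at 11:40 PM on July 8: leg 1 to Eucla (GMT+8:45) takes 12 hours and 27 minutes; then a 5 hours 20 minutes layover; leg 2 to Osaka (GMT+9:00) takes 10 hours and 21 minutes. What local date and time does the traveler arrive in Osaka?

9:18 AM on July 10

Convert departure to UTC: 11:40 PM − 3:30 = 8:10 PM UTC on Jul 8.
Add 12 hours and 27 minutes leg 1 → 8:37 AM UTC (Jul 9).
Add 5 hours and 20 minutes layover in Eucla → 1:57 PM UTC.
Add 10 hours and 21 minutes leg 2 → 12:18 AM UTC (Jul 10).
Osaka is UTC+9:00, so local arrival = 12:18 AM + 9:00 = 9:18 AM on Jul 10.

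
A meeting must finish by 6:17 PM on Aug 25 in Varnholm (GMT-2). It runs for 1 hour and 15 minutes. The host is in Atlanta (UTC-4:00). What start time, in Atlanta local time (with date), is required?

3:02 PM on Aug 25

Target end time in UTC: 6:17 PM + 2:00 = 8:17 PM on Aug 25.
Subtract 1 hour and 15 minutes → start 7:02 PM UTC on Aug 25.
Atlanta is UTC−4:00: 7:02 PM − 4:00 = 3:02 PM on Aug 25.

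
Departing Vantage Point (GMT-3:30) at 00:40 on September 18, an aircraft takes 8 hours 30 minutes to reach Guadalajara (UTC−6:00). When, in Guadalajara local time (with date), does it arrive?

Convert departure to UTC: 00:40 + 3:30 = 04:10 UTC on Sep 18.
Add 8 hours 30 minutes travel time → 12:40 UTC.
Guadalajara is UTC−6:00, so local arrival = 12:40 − 6:00 = 06:40 on Sep 18.

06:40 on September 18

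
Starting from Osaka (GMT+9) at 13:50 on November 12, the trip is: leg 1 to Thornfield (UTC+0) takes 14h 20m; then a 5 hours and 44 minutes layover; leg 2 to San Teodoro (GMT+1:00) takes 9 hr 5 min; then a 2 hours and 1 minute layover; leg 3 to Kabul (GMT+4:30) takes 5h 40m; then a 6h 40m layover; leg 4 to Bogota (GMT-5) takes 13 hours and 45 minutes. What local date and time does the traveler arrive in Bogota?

Convert departure to UTC: 13:50 − 9:00 = 04:50 UTC on Nov 12.
Add 14 hours and 20 minutes leg 1 → 19:10 UTC.
Add 5 hours and 44 minutes layover in Thornfield → 00:54 UTC (Nov 13).
Add 9 hours 5 minutes leg 2 → 09:59 UTC.
Add 2 hours 1 minute layover in San Teodoro → 12:00 UTC.
Add 5 hours 40 minutes leg 3 → 17:40 UTC.
Add 6 hours 40 minutes layover in Kabul → 00:20 UTC (Nov 14).
Add 13 hours 45 minutes leg 4 → 14:05 UTC.
Bogota is UTC−5:00, so local arrival = 14:05 − 5:00 = 09:05 on Nov 14.

09:05 on Nov 14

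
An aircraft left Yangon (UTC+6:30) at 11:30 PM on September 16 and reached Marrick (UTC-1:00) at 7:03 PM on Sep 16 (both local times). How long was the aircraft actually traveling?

Marrick is 7:30 behind Yangon.
Clock-face elapsed time (ignoring zones) is −4 hours 27 minutes.
Actual elapsed = −4 hours 27 minutes + 7:30 = 3 hours 3 minutes.

3 hours 3 minutes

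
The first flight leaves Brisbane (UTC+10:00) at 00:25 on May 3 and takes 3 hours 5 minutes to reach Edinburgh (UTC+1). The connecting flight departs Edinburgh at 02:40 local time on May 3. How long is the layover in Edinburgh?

Convert departure to UTC: 00:25 − 10:00 = 14:25 UTC on May 2.
Add 3 hours and 5 minutes flight time → 17:30 UTC.
Edinburgh is UTC+1:00, so local arrival = 17:30 + 1:00 = 18:30 on May 2.
Layover = 02:40 − 18:30 (+1 day) = 8 hours 10 minutes.

8 hours 10 minutes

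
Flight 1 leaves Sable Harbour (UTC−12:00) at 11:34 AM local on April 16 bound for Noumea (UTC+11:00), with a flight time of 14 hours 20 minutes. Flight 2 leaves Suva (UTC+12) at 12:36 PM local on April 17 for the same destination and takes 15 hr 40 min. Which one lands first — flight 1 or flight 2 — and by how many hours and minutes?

Flight 1 in UTC: 11:34 AM + 12:00 = 11:34 PM on Apr 16.
+14 hours and 20 minutes → arrive 1:54 PM UTC on Apr 17.
Flight 2 in UTC: 12:36 PM − 12:00 = 12:36 AM on Apr 17.
+15 hours 40 minutes → arrive 4:16 PM UTC on Apr 17.
Flight 1 lands earlier by 2 hours 22 minutes.

the first, by 2 hours 22 minutes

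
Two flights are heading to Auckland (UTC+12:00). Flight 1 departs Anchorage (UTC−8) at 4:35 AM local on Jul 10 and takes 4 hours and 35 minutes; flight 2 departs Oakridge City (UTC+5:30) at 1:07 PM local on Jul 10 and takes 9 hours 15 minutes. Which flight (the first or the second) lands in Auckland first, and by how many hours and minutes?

the second, by 18 minutes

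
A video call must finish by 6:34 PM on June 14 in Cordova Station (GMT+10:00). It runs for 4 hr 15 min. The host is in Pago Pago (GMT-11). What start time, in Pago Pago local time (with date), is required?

Target end time in UTC: 6:34 PM − 10:00 = 8:34 AM on Jun 14.
Subtract 4 hours 15 minutes → start 4:19 AM UTC on Jun 14.
Pago Pago is UTC−11:00: 4:19 AM − 11:00 = 5:19 PM on Jun 13.

5:19 PM on Jun 13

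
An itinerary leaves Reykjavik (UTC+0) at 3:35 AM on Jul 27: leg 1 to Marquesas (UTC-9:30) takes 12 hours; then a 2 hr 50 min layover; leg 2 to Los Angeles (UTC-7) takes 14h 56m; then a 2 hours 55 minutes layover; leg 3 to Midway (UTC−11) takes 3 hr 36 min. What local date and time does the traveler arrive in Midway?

Reykjavik is at UTC+0, so departure is already 3:35 AM UTC on Jul 27.
Add 12 hours leg 1 → 3:35 PM UTC.
Add 2 hours and 50 minutes layover in Marquesas → 6:25 PM UTC.
Add 14 hours and 56 minutes leg 2 → 9:21 AM UTC (Jul 28).
Add 2 hours 55 minutes layover in Los Angeles → 12:16 PM UTC.
Add 3 hours and 36 minutes leg 3 → 3:52 PM UTC.
Midway is UTC−11:00, so local arrival = 3:52 PM − 11:00 = 4:52 AM on Jul 28.

4:52 AM on Jul 28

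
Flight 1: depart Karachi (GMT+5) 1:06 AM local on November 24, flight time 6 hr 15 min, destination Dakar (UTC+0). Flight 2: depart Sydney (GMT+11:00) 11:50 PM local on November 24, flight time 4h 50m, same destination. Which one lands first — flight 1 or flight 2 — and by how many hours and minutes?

the first, by 15 hours 19 minutes

Flight 1 in UTC: 1:06 AM − 5:00 = 8:06 PM on Nov 23.
+6 hours 15 minutes → arrive 2:21 AM UTC on Nov 24.
Flight 2 in UTC: 11:50 PM − 11:00 = 12:50 PM on Nov 24.
+4 hours 50 minutes → arrive 5:40 PM UTC on Nov 24.
Flight 1 lands earlier by 15 hours 19 minutes.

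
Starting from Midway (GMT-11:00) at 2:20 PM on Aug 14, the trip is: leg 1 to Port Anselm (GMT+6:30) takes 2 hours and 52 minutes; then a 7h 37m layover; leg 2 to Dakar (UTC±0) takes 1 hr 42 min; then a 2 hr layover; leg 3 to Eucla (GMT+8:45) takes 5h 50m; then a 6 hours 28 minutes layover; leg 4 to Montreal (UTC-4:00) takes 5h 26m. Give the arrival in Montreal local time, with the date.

Convert departure to UTC: 2:20 PM + 11:00 = 1:20 AM UTC on Aug 15.
Add 2 hours and 52 minutes leg 1 → 4:12 AM UTC.
Add 7 hours and 37 minutes layover in Port Anselm → 11:49 AM UTC.
Add 1 hour and 42 minutes leg 2 → 1:31 PM UTC.
Add 2 hours layover in Dakar → 3:31 PM UTC.
Add 5 hours and 50 minutes leg 3 → 9:21 PM UTC.
Add 6 hours and 28 minutes layover in Eucla → 3:49 AM UTC (Aug 16).
Add 5 hours and 26 minutes leg 4 → 9:15 AM UTC.
Montreal is UTC−4:00, so local arrival = 9:15 AM − 4:00 = 5:15 AM on Aug 16.

5:15 AM on August 16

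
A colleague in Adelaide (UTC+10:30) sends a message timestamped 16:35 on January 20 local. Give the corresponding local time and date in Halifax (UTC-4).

02:05 on Jan 20

Halifax is 14:30 behind Adelaide.
Shift by the zone difference: 16:35 − 14:30 = 02:05 on Jan 20 in Halifax.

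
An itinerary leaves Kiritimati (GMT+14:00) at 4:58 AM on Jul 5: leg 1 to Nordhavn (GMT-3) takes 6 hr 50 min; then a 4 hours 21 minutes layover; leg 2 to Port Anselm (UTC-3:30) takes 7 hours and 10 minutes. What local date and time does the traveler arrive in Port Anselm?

Convert departure to UTC: 4:58 AM − 14:00 = 2:58 PM UTC on Jul 4.
Add 6 hours and 50 minutes leg 1 → 9:48 PM UTC.
Add 4 hours and 21 minutes layover in Nordhavn → 2:09 AM UTC (Jul 5).
Add 7 hours 10 minutes leg 2 → 9:19 AM UTC.
Port Anselm is UTC−3:30, so local arrival = 9:19 AM − 3:30 = 5:49 AM on Jul 5.

5:49 AM on Jul 5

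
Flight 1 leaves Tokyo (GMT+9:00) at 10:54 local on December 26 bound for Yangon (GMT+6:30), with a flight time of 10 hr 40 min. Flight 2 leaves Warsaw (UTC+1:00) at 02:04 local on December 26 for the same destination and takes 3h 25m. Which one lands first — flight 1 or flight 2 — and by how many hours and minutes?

Flight 1 in UTC: 10:54 − 9:00 = 01:54 on Dec 26.
+10 hours 40 minutes → arrive 12:34 UTC on Dec 26.
Flight 2 in UTC: 02:04 − 1:00 = 01:04 on Dec 26.
+3 hours 25 minutes → arrive 04:29 UTC on Dec 26.
Flight 2 lands earlier by 8 hours 5 minutes.

the second, by 8 hours 5 minutes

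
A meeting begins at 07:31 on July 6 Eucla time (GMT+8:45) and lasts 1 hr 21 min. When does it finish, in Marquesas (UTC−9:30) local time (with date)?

14:37 on July 5

Convert start to UTC: 07:31 − 8:45 = 22:46 UTC on Jul 5.
Add 1 hour 21 minutes duration → 00:07 UTC (Jul 6).
Marquesas is UTC−9:30, so local end time = 00:07 − 9:30 = 14:37 on Jul 5.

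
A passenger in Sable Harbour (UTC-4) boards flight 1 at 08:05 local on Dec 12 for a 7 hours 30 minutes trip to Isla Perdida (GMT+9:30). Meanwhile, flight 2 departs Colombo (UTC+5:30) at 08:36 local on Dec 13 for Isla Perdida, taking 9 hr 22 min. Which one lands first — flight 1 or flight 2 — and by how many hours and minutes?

Flight 1 in UTC: 08:05 + 4:00 = 12:05 on Dec 12.
+7 hours 30 minutes → arrive 19:35 UTC on Dec 12.
Flight 2 in UTC: 08:36 − 5:30 = 03:06 on Dec 13.
+9 hours 22 minutes → arrive 12:28 UTC on Dec 13.
Flight 1 lands earlier by 16 hours 53 minutes.

the first, by 16 hours 53 minutes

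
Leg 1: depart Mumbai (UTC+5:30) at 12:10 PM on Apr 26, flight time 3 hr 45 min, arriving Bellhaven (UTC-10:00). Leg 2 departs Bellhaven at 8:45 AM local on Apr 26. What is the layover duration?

Convert departure to UTC: 12:10 PM − 5:30 = 6:40 AM UTC on Apr 26.
Add 3 hours and 45 minutes flight time → 10:25 AM UTC.
Bellhaven is UTC−10:00, so local arrival = 10:25 AM − 10:00 = 12:25 AM on Apr 26.
Layover = 8:45 AM − 12:25 AM = 8 hours 20 minutes.

8 hours 20 minutes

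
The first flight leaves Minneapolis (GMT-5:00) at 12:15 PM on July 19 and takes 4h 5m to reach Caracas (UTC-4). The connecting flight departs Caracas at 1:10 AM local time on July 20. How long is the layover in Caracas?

7 hours 50 minutes

Convert departure to UTC: 12:15 PM + 5:00 = 5:15 PM UTC on Jul 19.
Add 4 hours 5 minutes flight time → 9:20 PM UTC.
Caracas is UTC−4:00, so local arrival = 9:20 PM − 4:00 = 5:20 PM on Jul 19.
Layover = 1:10 AM − 5:20 PM (+1 day) = 7 hours 50 minutes.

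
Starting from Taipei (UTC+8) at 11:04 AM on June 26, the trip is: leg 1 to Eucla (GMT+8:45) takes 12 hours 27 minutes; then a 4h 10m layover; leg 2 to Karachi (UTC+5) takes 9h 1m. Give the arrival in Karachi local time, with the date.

9:42 AM on June 27

Convert departure to UTC: 11:04 AM − 8:00 = 3:04 AM UTC on Jun 26.
Add 12 hours 27 minutes leg 1 → 3:31 PM UTC.
Add 4 hours 10 minutes layover in Eucla → 7:41 PM UTC.
Add 9 hours 1 minute leg 2 → 4:42 AM UTC (Jun 27).
Karachi is UTC+5:00, so local arrival = 4:42 AM + 5:00 = 9:42 AM on Jun 27.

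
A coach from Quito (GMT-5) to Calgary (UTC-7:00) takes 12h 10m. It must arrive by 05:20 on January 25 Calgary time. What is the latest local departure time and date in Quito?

19:10 on January 24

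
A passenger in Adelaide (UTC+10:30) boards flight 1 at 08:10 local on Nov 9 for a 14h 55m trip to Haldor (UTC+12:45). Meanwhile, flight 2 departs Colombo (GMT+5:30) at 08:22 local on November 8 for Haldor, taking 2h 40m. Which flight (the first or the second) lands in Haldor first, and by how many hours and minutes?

the second, by 31 hours 3 minutes

Flight 1 in UTC: 08:10 − 10:30 = 21:40 on Nov 8.
+14 hours and 55 minutes → arrive 12:35 UTC on Nov 9.
Flight 2 in UTC: 08:22 − 5:30 = 02:52 on Nov 8.
+2 hours 40 minutes → arrive 05:32 UTC on Nov 8.
Flight 2 lands earlier by 31 hours 3 minutes.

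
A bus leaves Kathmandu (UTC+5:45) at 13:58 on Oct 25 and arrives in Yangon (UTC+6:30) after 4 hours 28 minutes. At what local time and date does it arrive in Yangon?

Convert departure to UTC: 13:58 − 5:45 = 08:13 UTC on Oct 25.
Add 4 hours and 28 minutes travel time → 12:41 UTC.
Yangon is UTC+6:30, so local arrival = 12:41 + 6:30 = 19:11 on Oct 25.

19:11 on Oct 25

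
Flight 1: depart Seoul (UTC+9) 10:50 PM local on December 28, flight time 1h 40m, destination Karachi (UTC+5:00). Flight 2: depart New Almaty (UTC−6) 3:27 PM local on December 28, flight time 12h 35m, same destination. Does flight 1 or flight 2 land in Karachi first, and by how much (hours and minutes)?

the first, by 18 hours 32 minutes

Flight 1 in UTC: 10:50 PM − 9:00 = 1:50 PM on Dec 28.
+1 hour and 40 minutes → arrive 3:30 PM UTC on Dec 28.
Flight 2 in UTC: 3:27 PM + 6:00 = 9:27 PM on Dec 28.
+12 hours and 35 minutes → arrive 10:02 AM UTC on Dec 29.
Flight 1 lands earlier by 18 hours 32 minutes.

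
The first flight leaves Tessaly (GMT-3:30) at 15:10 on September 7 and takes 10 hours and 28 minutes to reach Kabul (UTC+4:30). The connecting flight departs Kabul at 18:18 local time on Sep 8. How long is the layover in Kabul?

8 hours 40 minutes

Convert departure to UTC: 15:10 + 3:30 = 18:40 UTC on Sep 7.
Add 10 hours 28 minutes flight time → 05:08 UTC (Sep 8).
Kabul is UTC+4:30, so local arrival = 05:08 + 4:30 = 09:38 on Sep 8.
Layover = 18:18 − 09:38 = 8 hours 40 minutes.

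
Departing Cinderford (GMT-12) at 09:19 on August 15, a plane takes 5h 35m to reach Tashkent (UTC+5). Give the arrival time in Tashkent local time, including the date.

07:54 on August 16

Tashkent is 17:00 ahead of Cinderford.
After 5 hours and 35 minutes it is 14:54 in Cinderford.
Shift by the zone difference: 14:54 + 17:00 = 07:54 on Aug 16 in Tashkent.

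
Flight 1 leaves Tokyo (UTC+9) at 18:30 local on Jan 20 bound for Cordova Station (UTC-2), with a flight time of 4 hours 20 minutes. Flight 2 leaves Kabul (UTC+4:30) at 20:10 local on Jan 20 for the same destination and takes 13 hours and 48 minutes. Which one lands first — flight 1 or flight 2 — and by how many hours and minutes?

Flight 1 in UTC: 18:30 − 9:00 = 09:30 on Jan 20.
+4 hours 20 minutes → arrive 13:50 UTC on Jan 20.
Flight 2 in UTC: 20:10 − 4:30 = 15:40 on Jan 20.
+13 hours and 48 minutes → arrive 05:28 UTC on Jan 21.
Flight 1 lands earlier by 15 hours 38 minutes.

the first, by 15 hours 38 minutes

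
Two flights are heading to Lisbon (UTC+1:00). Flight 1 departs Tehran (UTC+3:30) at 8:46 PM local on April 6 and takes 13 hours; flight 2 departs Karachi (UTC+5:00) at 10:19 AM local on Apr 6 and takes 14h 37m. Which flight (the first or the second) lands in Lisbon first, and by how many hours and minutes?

the second, by 10 hours 20 minutes

Flight 1 in UTC: 8:46 PM − 3:30 = 5:16 PM on Apr 6.
+13 hours → arrive 6:16 AM UTC on Apr 7.
Flight 2 in UTC: 10:19 AM − 5:00 = 5:19 AM on Apr 6.
+14 hours 37 minutes → arrive 7:56 PM UTC on Apr 6.
Flight 2 lands earlier by 10 hours 20 minutes.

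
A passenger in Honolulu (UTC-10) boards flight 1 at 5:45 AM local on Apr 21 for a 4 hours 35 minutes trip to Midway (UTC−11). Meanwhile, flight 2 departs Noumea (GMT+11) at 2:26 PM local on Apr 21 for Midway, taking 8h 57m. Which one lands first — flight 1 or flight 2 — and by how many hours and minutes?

Flight 1 in UTC: 5:45 AM + 10:00 = 3:45 PM on Apr 21.
+4 hours 35 minutes → arrive 8:20 PM UTC on Apr 21.
Flight 2 in UTC: 2:26 PM − 11:00 = 3:26 AM on Apr 21.
+8 hours 57 minutes → arrive 12:23 PM UTC on Apr 21.
Flight 2 lands earlier by 7 hours 57 minutes.

the second, by 7 hours 57 minutes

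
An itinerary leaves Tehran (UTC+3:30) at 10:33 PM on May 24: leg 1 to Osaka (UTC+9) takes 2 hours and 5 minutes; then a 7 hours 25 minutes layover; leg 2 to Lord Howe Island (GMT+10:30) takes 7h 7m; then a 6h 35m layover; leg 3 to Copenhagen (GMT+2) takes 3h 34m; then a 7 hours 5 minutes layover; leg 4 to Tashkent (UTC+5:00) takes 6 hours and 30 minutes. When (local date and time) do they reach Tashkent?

4:24 PM on May 26

Convert departure to UTC: 10:33 PM − 3:30 = 7:03 PM UTC on May 24.
Add 2 hours 5 minutes leg 1 → 9:08 PM UTC.
Add 7 hours and 25 minutes layover in Osaka → 4:33 AM UTC (May 25).
Add 7 hours and 7 minutes leg 2 → 11:40 AM UTC.
Add 6 hours 35 minutes layover in Lord Howe Island → 6:15 PM UTC.
Add 3 hours and 34 minutes leg 3 → 9:49 PM UTC.
Add 7 hours and 5 minutes layover in Copenhagen → 4:54 AM UTC (May 26).
Add 6 hours and 30 minutes leg 4 → 11:24 AM UTC.
Tashkent is UTC+5:00, so local arrival = 11:24 AM + 5:00 = 4:24 PM on May 26.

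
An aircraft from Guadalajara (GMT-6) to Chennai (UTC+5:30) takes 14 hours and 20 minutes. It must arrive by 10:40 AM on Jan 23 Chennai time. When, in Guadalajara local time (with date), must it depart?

8:50 AM on January 22

Target arrival in UTC: 10:40 AM − 5:30 = 5:10 AM on Jan 23.
Subtract 14 hours 20 minutes → departure 2:50 PM UTC on Jan 22.
Guadalajara is UTC−6:00: 2:50 PM − 6:00 = 8:50 AM on Jan 22.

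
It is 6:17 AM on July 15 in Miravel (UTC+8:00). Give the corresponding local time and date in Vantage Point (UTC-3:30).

In UTC: 6:17 AM − 8:00 = 10:17 PM on Jul 14.
Vantage Point is UTC−3:30: 10:17 PM − 3:30 = 6:47 PM on Jul 14.

6:47 PM on July 14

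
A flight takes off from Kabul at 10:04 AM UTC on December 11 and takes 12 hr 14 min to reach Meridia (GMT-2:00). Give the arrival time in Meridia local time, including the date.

8:18 PM on December 11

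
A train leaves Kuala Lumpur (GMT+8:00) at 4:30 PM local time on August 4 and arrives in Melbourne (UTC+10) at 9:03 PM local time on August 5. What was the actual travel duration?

Departure in UTC: 4:30 PM − 8:00 = 8:30 AM on Aug 4.
Arrival in UTC: 9:03 PM − 10:00 = 11:03 AM on Aug 5.
Elapsed = 11:03 AM − 8:30 AM (+1 day) = 26 hours 33 minutes.

26 hours 33 minutes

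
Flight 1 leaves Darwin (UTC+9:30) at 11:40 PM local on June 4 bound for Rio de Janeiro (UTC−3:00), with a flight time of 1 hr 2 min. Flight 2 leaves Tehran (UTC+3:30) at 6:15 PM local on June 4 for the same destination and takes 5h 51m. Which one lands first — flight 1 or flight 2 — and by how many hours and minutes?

Flight 1 in UTC: 11:40 PM − 9:30 = 2:10 PM on Jun 4.
+1 hour and 2 minutes → arrive 3:12 PM UTC on Jun 4.
Flight 2 in UTC: 6:15 PM − 3:30 = 2:45 PM on Jun 4.
+5 hours and 51 minutes → arrive 8:36 PM UTC on Jun 4.
Flight 1 lands earlier by 5 hours 24 minutes.

the first, by 5 hours 24 minutes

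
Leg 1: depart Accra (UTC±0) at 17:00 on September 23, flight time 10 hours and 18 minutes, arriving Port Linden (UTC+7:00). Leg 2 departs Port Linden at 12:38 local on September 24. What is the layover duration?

Accra is at UTC+0, so departure is already 17:00 UTC on Sep 23.
Add 10 hours 18 minutes flight time → 03:18 UTC (Sep 24).
Port Linden is UTC+7:00, so local arrival = 03:18 + 7:00 = 10:18 on Sep 24.
Layover = 12:38 − 10:18 = 2 hours 20 minutes.

2 hours 20 minutes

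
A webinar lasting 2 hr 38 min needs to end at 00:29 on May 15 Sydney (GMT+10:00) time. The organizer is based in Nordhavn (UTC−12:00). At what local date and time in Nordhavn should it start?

23:51 on May 13

Target end time in UTC: 00:29 − 10:00 = 14:29 on May 14.
Subtract 2 hours 38 minutes → start 11:51 UTC on May 14.
Nordhavn is UTC−12:00: 11:51 − 12:00 = 23:51 on May 13.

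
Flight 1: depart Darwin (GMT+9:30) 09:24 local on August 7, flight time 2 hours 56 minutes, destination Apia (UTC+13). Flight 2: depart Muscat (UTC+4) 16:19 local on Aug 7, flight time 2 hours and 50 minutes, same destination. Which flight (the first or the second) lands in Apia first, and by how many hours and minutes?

the first, by 12 hours 19 minutes

Flight 1 in UTC: 09:24 − 9:30 = 23:54 on Aug 6.
+2 hours and 56 minutes → arrive 02:50 UTC on Aug 7.
Flight 2 in UTC: 16:19 − 4:00 = 12:19 on Aug 7.
+2 hours and 50 minutes → arrive 15:09 UTC on Aug 7.
Flight 1 lands earlier by 12 hours 19 minutes.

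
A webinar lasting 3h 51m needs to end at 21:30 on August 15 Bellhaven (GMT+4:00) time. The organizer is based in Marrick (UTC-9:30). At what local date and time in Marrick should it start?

04:09 on August 15

Target end time in UTC: 21:30 − 4:00 = 17:30 on Aug 15.
Subtract 3 hours 51 minutes → start 13:39 UTC on Aug 15.
Marrick is UTC−9:30: 13:39 − 9:30 = 04:09 on Aug 15.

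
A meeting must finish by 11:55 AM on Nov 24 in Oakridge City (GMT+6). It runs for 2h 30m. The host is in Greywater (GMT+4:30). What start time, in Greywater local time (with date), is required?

Target end time in UTC: 11:55 AM − 6:00 = 5:55 AM on Nov 24.
Subtract 2 hours and 30 minutes → start 3:25 AM UTC on Nov 24.
Greywater is UTC+4:30: 3:25 AM + 4:30 = 7:55 AM on Nov 24.

7:55 AM on Nov 24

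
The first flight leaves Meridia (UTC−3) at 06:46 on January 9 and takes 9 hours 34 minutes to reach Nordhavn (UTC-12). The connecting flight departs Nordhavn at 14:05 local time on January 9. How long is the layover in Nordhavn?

Convert departure to UTC: 06:46 + 3:00 = 09:46 UTC on Jan 9.
Add 9 hours and 34 minutes flight time → 19:20 UTC.
Nordhavn is UTC−12:00, so local arrival = 19:20 − 12:00 = 07:20 on Jan 9.
Layover = 14:05 − 07:20 = 6 hours 45 minutes.

6 hours 45 minutes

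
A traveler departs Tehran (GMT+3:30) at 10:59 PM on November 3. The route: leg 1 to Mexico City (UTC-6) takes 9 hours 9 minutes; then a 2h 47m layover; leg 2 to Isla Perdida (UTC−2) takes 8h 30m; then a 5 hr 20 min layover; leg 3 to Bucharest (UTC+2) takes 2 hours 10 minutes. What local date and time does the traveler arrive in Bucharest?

Convert departure to UTC: 10:59 PM − 3:30 = 7:29 PM UTC on Nov 3.
Add 9 hours and 9 minutes leg 1 → 4:38 AM UTC (Nov 4).
Add 2 hours and 47 minutes layover in Mexico City → 7:25 AM UTC.
Add 8 hours and 30 minutes leg 2 → 3:55 PM UTC.
Add 5 hours 20 minutes layover in Isla Perdida → 9:15 PM UTC.
Add 2 hours and 10 minutes leg 3 → 11:25 PM UTC.
Bucharest is UTC+2:00, so local arrival = 11:25 PM + 2:00 = 1:25 AM on Nov 5.

1:25 AM on November 5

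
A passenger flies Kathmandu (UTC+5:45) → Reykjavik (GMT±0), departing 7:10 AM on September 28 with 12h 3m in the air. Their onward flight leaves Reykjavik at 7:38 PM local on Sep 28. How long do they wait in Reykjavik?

6 hours 10 minutes

Convert departure to UTC: 7:10 AM − 5:45 = 1:25 AM UTC on Sep 28.
Add 12 hours and 3 minutes flight time → 1:28 PM UTC.
Reykjavik is UTC+0, so local arrival is the same: 1:28 PM on Sep 28.
Layover = 7:38 PM − 1:28 PM = 6 hours 10 minutes.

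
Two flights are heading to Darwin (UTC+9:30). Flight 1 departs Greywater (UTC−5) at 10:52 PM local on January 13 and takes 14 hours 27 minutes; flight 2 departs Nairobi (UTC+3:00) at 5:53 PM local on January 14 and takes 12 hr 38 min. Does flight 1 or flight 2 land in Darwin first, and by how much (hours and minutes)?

the first, by 9 hours 12 minutes

Flight 1 in UTC: 10:52 PM + 5:00 = 3:52 AM on Jan 14.
+14 hours 27 minutes → arrive 6:19 PM UTC on Jan 14.
Flight 2 in UTC: 5:53 PM − 3:00 = 2:53 PM on Jan 14.
+12 hours and 38 minutes → arrive 3:31 AM UTC on Jan 15.
Flight 1 lands earlier by 9 hours 12 minutes.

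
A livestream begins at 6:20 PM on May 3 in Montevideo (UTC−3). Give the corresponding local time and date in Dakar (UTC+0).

9:20 PM on May 3

In UTC: 6:20 PM + 3:00 = 9:20 PM on May 3.
Dakar is UTC+0, so it is 9:20 PM on May 3.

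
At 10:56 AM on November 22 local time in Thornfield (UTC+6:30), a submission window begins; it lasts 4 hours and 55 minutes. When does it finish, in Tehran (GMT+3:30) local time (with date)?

Tehran is 3:00 behind Thornfield.
After 4 hours 55 minutes it is 3:51 PM in Thornfield.
Shift by the zone difference: 3:51 PM − 3:00 = 12:51 PM on Nov 22 in Tehran.

12:51 PM on November 22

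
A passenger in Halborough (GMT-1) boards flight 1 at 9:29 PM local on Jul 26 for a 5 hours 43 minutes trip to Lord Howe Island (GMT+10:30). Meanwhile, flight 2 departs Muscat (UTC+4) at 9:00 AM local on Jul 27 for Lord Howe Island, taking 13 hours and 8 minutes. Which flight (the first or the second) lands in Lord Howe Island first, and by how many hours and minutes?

the first, by 13 hours 56 minutes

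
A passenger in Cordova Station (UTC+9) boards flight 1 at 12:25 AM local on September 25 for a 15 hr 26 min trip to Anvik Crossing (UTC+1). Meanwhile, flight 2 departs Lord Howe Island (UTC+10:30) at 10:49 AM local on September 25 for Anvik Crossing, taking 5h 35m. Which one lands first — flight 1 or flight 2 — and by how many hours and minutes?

Flight 1 in UTC: 12:25 AM − 9:00 = 3:25 PM on Sep 24.
+15 hours and 26 minutes → arrive 6:51 AM UTC on Sep 25.
Flight 2 in UTC: 10:49 AM − 10:30 = 12:19 AM on Sep 25.
+5 hours 35 minutes → arrive 5:54 AM UTC on Sep 25.
Flight 2 lands earlier by 57 minutes.

the second, by 57 minutes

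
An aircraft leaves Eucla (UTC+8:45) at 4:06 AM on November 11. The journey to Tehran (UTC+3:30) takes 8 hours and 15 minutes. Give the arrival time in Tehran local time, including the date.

Convert departure to UTC: 4:06 AM − 8:45 = 7:21 PM UTC on Nov 10.
Add 8 hours and 15 minutes travel time → 3:36 AM UTC (Nov 11).
Tehran is UTC+3:30, so local arrival = 3:36 AM + 3:30 = 7:06 AM on Nov 11.

7:06 AM on November 11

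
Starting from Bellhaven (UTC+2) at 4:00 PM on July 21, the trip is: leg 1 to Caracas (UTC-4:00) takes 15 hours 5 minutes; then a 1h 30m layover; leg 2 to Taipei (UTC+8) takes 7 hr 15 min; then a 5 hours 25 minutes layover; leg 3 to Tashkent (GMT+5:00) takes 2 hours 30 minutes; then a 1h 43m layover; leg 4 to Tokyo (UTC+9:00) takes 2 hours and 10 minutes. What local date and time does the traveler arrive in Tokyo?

10:38 AM on July 23

Convert departure to UTC: 4:00 PM − 2:00 = 2:00 PM UTC on Jul 21.
Add 15 hours 5 minutes leg 1 → 5:05 AM UTC (Jul 22).
Add 1 hour 30 minutes layover in Caracas → 6:35 AM UTC.
Add 7 hours 15 minutes leg 2 → 1:50 PM UTC.
Add 5 hours 25 minutes layover in Taipei → 7:15 PM UTC.
Add 2 hours and 30 minutes leg 3 → 9:45 PM UTC.
Add 1 hour 43 minutes layover in Tashkent → 11:28 PM UTC.
Add 2 hours 10 minutes leg 4 → 1:38 AM UTC (Jul 23).
Tokyo is UTC+9:00, so local arrival = 1:38 AM + 9:00 = 10:38 AM on Jul 23.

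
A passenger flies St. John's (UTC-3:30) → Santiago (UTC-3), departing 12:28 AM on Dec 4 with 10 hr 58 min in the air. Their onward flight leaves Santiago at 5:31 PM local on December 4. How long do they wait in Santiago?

5 hours 35 minutes

Convert departure to UTC: 12:28 AM + 3:30 = 3:58 AM UTC on Dec 4.
Add 10 hours and 58 minutes flight time → 2:56 PM UTC.
Santiago is UTC−3:00, so local arrival = 2:56 PM − 3:00 = 11:56 AM on Dec 4.
Layover = 5:31 PM − 11:56 AM = 5 hours 35 minutes.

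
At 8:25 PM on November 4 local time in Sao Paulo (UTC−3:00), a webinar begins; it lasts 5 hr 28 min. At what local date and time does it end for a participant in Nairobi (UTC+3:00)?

7:53 AM on November 5

Nairobi is 6:00 ahead of Sao Paulo.
After 5 hours 28 minutes it is 1:53 AM (Nov 5) in Sao Paulo.
Shift by the zone difference: 1:53 AM + 6:00 = 7:53 AM on Nov 5 in Nairobi.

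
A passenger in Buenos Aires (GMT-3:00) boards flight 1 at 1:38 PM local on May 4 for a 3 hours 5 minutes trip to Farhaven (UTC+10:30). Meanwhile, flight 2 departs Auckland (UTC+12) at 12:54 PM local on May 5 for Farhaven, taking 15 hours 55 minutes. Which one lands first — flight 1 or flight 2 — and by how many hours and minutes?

Flight 1 in UTC: 1:38 PM + 3:00 = 4:38 PM on May 4.
+3 hours and 5 minutes → arrive 7:43 PM UTC on May 4.
Flight 2 in UTC: 12:54 PM − 12:00 = 12:54 AM on May 5.
+15 hours and 55 minutes → arrive 4:49 PM UTC on May 5.
Flight 1 lands earlier by 21 hours 6 minutes.

the first, by 21 hours 6 minutes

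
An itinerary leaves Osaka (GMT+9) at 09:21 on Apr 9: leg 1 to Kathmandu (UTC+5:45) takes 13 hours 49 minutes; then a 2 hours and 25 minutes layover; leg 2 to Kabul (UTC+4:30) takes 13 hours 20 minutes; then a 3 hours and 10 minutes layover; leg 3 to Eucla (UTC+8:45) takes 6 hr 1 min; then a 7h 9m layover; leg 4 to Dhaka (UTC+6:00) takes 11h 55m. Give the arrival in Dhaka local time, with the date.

16:10 on April 11

Convert departure to UTC: 09:21 − 9:00 = 00:21 UTC on Apr 9.
Add 13 hours 49 minutes leg 1 → 14:10 UTC.
Add 2 hours and 25 minutes layover in Kathmandu → 16:35 UTC.
Add 13 hours and 20 minutes leg 2 → 05:55 UTC (Apr 10).
Add 3 hours 10 minutes layover in Kabul → 09:05 UTC.
Add 6 hours 1 minute leg 3 → 15:06 UTC.
Add 7 hours and 9 minutes layover in Eucla → 22:15 UTC.
Add 11 hours 55 minutes leg 4 → 10:10 UTC (Apr 11).
Dhaka is UTC+6:00, so local arrival = 10:10 + 6:00 = 16:10 on Apr 11.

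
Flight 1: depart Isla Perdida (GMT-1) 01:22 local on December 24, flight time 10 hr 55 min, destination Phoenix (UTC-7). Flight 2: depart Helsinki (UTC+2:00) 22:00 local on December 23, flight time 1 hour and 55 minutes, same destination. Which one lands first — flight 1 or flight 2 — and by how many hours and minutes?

Flight 1 in UTC: 01:22 + 1:00 = 02:22 on Dec 24.
+10 hours 55 minutes → arrive 13:17 UTC on Dec 24.
Flight 2 in UTC: 22:00 − 2:00 = 20:00 on Dec 23.
+1 hour 55 minutes → arrive 21:55 UTC on Dec 23.
Flight 2 lands earlier by 15 hours 22 minutes.

the second, by 15 hours 22 minutes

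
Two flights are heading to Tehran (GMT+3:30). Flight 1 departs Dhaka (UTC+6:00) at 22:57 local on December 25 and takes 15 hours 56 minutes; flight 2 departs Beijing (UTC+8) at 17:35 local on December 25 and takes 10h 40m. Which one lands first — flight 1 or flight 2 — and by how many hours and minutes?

the second, by 12 hours 38 minutes

Flight 1 in UTC: 22:57 − 6:00 = 16:57 on Dec 25.
+15 hours and 56 minutes → arrive 08:53 UTC on Dec 26.
Flight 2 in UTC: 17:35 − 8:00 = 09:35 on Dec 25.
+10 hours and 40 minutes → arrive 20:15 UTC on Dec 25.
Flight 2 lands earlier by 12 hours 38 minutes.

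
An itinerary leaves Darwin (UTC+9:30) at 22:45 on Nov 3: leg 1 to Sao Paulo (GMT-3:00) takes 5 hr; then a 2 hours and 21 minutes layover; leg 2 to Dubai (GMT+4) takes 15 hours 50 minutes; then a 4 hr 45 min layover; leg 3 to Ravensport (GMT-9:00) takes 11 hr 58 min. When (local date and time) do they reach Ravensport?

20:09 on November 4

Convert departure to UTC: 22:45 − 9:30 = 13:15 UTC on Nov 3.
Add 5 hours leg 1 → 18:15 UTC.
Add 2 hours and 21 minutes layover in Sao Paulo → 20:36 UTC.
Add 15 hours 50 minutes leg 2 → 12:26 UTC (Nov 4).
Add 4 hours 45 minutes layover in Dubai → 17:11 UTC.
Add 11 hours and 58 minutes leg 3 → 05:09 UTC (Nov 5).
Ravensport is UTC−9:00, so local arrival = 05:09 − 9:00 = 20:09 on Nov 4.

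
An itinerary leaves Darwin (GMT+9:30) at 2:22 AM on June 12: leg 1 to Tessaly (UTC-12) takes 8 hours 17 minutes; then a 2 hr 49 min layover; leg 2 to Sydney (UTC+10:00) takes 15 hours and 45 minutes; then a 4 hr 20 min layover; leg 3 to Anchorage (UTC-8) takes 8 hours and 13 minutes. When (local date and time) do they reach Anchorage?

12:16 AM on June 13

Convert departure to UTC: 2:22 AM − 9:30 = 4:52 PM UTC on Jun 11.
Add 8 hours and 17 minutes leg 1 → 1:09 AM UTC (Jun 12).
Add 2 hours and 49 minutes layover in Tessaly → 3:58 AM UTC.
Add 15 hours and 45 minutes leg 2 → 7:43 PM UTC.
Add 4 hours and 20 minutes layover in Sydney → 12:03 AM UTC (Jun 13).
Add 8 hours and 13 minutes leg 3 → 8:16 AM UTC.
Anchorage is UTC−8:00, so local arrival = 8:16 AM − 8:00 = 12:16 AM on Jun 13.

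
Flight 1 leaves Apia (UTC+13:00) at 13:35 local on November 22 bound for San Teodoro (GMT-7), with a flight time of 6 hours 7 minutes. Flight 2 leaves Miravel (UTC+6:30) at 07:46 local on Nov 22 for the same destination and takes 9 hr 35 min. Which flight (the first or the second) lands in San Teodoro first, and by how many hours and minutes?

Flight 1 in UTC: 13:35 − 13:00 = 00:35 on Nov 22.
+6 hours 7 minutes → arrive 06:42 UTC on Nov 22.
Flight 2 in UTC: 07:46 − 6:30 = 01:16 on Nov 22.
+9 hours and 35 minutes → arrive 10:51 UTC on Nov 22.
Flight 1 lands earlier by 4 hours 9 minutes.

the first, by 4 hours 9 minutes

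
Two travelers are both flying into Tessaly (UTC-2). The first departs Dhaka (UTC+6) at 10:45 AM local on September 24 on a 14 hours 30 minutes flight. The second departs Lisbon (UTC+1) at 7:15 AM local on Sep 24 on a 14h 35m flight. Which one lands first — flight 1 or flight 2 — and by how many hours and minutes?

the first, by 1 hour 35 minutes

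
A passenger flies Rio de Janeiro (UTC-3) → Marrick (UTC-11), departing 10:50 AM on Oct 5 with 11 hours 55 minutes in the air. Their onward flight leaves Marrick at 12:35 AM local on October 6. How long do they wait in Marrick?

Convert departure to UTC: 10:50 AM + 3:00 = 1:50 PM UTC on Oct 5.
Add 11 hours 55 minutes flight time → 1:45 AM UTC (Oct 6).
Marrick is UTC−11:00, so local arrival = 1:45 AM − 11:00 = 2:45 PM on Oct 5.
Layover = 12:35 AM − 2:45 PM (+1 day) = 9 hours 50 minutes.

9 hours 50 minutes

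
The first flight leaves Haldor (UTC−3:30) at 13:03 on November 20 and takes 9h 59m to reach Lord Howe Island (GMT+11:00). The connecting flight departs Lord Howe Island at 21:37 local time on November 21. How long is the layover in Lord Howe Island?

8 hours 5 minutes

Convert departure to UTC: 13:03 + 3:30 = 16:33 UTC on Nov 20.
Add 9 hours 59 minutes flight time → 02:32 UTC (Nov 21).
Lord Howe Island is UTC+11:00, so local arrival = 02:32 + 11:00 = 13:32 on Nov 21.
Layover = 21:37 − 13:32 = 8 hours 5 minutes.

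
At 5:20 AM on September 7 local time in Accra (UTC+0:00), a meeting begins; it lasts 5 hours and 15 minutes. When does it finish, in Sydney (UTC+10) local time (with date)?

Accra is at UTC+0, so start is already 5:20 AM UTC on Sep 7.
Add 5 hours 15 minutes duration → 10:35 AM UTC.
Sydney is UTC+10:00, so local end time = 10:35 AM + 10:00 = 8:35 PM on Sep 7.

8:35 PM on Sep 7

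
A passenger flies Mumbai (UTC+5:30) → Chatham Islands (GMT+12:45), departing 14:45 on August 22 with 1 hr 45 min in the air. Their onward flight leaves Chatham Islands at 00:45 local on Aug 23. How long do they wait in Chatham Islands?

1 hour

Convert departure to UTC: 14:45 − 5:30 = 09:15 UTC on Aug 22.
Add 1 hour and 45 minutes flight time → 11:00 UTC.
Chatham Islands is UTC+12:45, so local arrival = 11:00 + 12:45 = 23:45 on Aug 22.
Layover = 00:45 − 23:45 (+1 day) = 1 hour.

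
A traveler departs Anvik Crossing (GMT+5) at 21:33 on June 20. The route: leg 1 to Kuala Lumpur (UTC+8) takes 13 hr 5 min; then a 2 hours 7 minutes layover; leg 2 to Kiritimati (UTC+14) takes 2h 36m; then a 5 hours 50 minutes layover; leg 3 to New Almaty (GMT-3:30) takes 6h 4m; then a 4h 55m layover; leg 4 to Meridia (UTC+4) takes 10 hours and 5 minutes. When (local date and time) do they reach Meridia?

17:15 on Jun 22

Convert departure to UTC: 21:33 − 5:00 = 16:33 UTC on Jun 20.
Add 13 hours 5 minutes leg 1 → 05:38 UTC (Jun 21).
Add 2 hours 7 minutes layover in Kuala Lumpur → 07:45 UTC.
Add 2 hours 36 minutes leg 2 → 10:21 UTC.
Add 5 hours 50 minutes layover in Kiritimati → 16:11 UTC.
Add 6 hours 4 minutes leg 3 → 22:15 UTC.
Add 4 hours and 55 minutes layover in New Almaty → 03:10 UTC (Jun 22).
Add 10 hours 5 minutes leg 4 → 13:15 UTC.
Meridia is UTC+4:00, so local arrival = 13:15 + 4:00 = 17:15 on Jun 22.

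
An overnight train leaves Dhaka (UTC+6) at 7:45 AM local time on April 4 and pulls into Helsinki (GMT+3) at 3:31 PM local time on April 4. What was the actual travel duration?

10 hours 46 minutes

Departure in UTC: 7:45 AM − 6:00 = 1:45 AM on Apr 4.
Arrival in UTC: 3:31 PM − 3:00 = 12:31 PM on Apr 4.
Elapsed = 12:31 PM − 1:45 AM = 10 hours 46 minutes.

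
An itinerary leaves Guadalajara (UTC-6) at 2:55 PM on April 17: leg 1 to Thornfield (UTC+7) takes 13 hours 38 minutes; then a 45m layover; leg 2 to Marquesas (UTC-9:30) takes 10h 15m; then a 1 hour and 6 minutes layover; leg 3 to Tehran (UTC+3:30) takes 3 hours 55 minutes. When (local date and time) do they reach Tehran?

6:04 AM on April 19

Convert departure to UTC: 2:55 PM + 6:00 = 8:55 PM UTC on Apr 17.
Add 13 hours and 38 minutes leg 1 → 10:33 AM UTC (Apr 18).
Add 45 minutes layover in Thornfield → 11:18 AM UTC.
Add 10 hours and 15 minutes leg 2 → 9:33 PM UTC.
Add 1 hour and 6 minutes layover in Marquesas → 10:39 PM UTC.
Add 3 hours 55 minutes leg 3 → 2:34 AM UTC (Apr 19).
Tehran is UTC+3:30, so local arrival = 2:34 AM + 3:30 = 6:04 AM on Apr 19.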